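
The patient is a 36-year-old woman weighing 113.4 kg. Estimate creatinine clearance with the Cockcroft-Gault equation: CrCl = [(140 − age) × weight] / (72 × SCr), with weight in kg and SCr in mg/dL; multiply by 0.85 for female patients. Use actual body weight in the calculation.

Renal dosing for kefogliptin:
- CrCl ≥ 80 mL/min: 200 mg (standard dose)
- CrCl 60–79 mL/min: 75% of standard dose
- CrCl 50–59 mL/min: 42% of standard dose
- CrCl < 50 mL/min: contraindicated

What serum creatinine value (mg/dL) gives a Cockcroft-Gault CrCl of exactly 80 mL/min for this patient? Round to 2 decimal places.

Standard dose requires CrCl ≥ 80 mL/min.
Set (140 − 36) × 113.4 × 0.85 / (72 × SCr) = 80
SCr = (140 − 36) × 113.4 × 0.85 / (72 × 80) = 1.740 mg/dL

1.74 mg/dL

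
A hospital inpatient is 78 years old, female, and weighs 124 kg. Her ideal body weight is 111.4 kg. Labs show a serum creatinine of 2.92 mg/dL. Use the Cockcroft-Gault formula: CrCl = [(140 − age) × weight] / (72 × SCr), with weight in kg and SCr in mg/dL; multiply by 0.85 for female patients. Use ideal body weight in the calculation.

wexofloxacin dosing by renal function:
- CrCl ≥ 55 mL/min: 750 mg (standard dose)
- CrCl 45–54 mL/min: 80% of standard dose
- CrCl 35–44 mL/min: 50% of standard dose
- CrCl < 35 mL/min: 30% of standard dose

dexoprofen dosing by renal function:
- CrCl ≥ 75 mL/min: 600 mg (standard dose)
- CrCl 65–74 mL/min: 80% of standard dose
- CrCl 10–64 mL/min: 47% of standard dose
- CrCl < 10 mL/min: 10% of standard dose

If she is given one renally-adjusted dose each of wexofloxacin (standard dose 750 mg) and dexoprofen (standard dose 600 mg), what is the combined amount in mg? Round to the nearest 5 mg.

505 mg

CrCl = (140 − 78) × 111.4 / (72 × 2.92) × 0.85 = 6906.8 / 210.24 × 0.85 ≈ 27.9 mL/min
CrCl ≈ 28 mL/min.
wexofloxacin: < 35 mL/min → 30% of 750 mg = 225 mg.
dexoprofen: 10–64 mL/min → 47% of 600 mg = 282 mg.
Total = 225 + 282 = 507 mg.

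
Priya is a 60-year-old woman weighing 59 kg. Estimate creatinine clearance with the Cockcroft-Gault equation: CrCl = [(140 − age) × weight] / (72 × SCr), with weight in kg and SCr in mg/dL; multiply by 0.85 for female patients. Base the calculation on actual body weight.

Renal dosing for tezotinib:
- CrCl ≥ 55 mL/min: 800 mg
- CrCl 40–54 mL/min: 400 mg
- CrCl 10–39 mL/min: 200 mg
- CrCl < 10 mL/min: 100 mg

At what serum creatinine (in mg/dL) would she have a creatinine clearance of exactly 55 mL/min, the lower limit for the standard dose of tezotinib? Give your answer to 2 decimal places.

Standard dose requires CrCl ≥ 55 mL/min.
Set (140 − 60) × 59 × 0.85 / (72 × SCr) = 55
SCr = (140 − 60) × 59 × 0.85 / (72 × 55) = 1.013 mg/dL

1.01 mg/dL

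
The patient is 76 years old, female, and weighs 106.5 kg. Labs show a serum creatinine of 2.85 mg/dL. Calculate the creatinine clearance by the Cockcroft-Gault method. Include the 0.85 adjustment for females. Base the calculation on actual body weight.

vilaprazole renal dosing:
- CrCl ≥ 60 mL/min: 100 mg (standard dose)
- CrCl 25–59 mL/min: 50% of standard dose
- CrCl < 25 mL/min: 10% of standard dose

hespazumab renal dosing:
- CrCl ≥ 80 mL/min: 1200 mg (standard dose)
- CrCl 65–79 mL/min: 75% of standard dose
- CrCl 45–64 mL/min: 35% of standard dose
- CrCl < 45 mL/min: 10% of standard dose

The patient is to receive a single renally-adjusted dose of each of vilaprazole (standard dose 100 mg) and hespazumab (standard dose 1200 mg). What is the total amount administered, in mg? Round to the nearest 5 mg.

170 mg

CrCl = (140 − 76) × 106.5 / (72 × 2.85) × 0.85 = 6816.0 / 205.20 × 0.85 ≈ 28.2 mL/min
CrCl ≈ 28 mL/min.
vilaprazole: 25–59 mL/min → 50% of 100 mg = 50 mg.
hespazumab: < 45 mL/min → 10% of 1200 mg = 120 mg.
Total = 50 + 120 = 170 mg.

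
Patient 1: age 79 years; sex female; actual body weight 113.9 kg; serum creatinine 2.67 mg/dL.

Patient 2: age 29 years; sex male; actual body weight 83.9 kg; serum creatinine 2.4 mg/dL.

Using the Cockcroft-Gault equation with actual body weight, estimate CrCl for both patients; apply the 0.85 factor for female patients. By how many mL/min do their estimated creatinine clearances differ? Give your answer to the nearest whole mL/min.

Patient 1: CrCl = (140 − 79) × 113.9 / (72 × 2.67) × 0.85 = 6947.9 / 192.24 × 0.85 ≈ 30.7 mL/min
Patient 2: CrCl = (140 − 29) × 83.9 / (72 × 2.4) = 9312.9 / 172.80 ≈ 53.9 mL/min
|30.7 − 53.9| = 23.2 mL/min

23 mL/min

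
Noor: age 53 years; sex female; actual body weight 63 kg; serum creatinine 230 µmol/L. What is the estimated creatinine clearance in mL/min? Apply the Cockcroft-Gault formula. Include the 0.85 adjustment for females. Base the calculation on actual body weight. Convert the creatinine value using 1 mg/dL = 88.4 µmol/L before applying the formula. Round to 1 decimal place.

24.9 mL/min

SCr = 230 / 88.4 = 2.602 mg/dL
CrCl = (140 − 53) × 63 / (72 × 2.602) × 0.85 = 5481.0 / 187.34 × 0.85 ≈ 24.9 mL/min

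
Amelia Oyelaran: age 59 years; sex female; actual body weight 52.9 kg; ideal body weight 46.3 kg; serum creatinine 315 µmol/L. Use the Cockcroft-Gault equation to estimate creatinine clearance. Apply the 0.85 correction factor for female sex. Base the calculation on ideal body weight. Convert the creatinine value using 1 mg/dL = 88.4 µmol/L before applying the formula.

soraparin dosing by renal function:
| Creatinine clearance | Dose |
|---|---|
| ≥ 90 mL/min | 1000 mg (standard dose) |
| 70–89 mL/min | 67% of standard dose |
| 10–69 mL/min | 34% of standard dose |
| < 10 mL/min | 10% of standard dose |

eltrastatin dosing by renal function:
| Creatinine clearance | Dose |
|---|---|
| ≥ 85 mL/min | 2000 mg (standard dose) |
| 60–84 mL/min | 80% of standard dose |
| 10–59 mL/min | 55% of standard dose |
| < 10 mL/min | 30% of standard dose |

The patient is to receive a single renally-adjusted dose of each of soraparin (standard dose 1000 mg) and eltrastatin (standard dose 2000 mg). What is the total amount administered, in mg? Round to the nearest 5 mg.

1440 mg

SCr = 315 / 88.4 = 3.563 mg/dL
CrCl = (140 − 59) × 46.3 / (72 × 3.563) × 0.85 = 3750.3 / 256.54 × 0.85 ≈ 12.4 mL/min
CrCl ≈ 12 mL/min.
soraparin: 10–69 mL/min → 34% of 1000 mg = 340 mg.
eltrastatin: 10–59 mL/min → 55% of 2000 mg = 1100 mg.
Total = 340 + 1100 = 1440 mg.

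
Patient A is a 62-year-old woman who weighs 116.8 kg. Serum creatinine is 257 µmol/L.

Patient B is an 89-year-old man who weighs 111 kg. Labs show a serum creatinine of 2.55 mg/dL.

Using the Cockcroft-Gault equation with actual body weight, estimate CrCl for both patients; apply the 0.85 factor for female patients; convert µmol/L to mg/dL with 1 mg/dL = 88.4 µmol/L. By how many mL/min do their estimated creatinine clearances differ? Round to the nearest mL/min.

Patient A: SCr = 257 / 88.4 = 2.907 mg/dL
Patient A: CrCl = (140 − 62) × 116.8 / (72 × 2.907) × 0.85 = 9110.4 / 209.30 × 0.85 ≈ 37.0 mL/min
Patient B: CrCl = (140 − 89) × 111 / (72 × 2.55) = 5661.0 / 183.60 ≈ 30.8 mL/min
|37.0 − 30.8| = 6.2 mL/min

6 mL/min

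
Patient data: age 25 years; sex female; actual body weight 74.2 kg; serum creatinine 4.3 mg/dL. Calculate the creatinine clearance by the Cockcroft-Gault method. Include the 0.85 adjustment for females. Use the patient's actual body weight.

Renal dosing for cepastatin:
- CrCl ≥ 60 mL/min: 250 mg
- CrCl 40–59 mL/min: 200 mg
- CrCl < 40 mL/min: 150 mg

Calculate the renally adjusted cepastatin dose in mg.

150 mg

CrCl = (140 − 25) × 74.2 / (72 × 4.3) × 0.85 = 8533.0 / 309.60 × 0.85 ≈ 23.4 mL/min
CrCl ≈ 23 mL/min → bracket < 40 mL/min.
Dose for this bracket: 150 mg.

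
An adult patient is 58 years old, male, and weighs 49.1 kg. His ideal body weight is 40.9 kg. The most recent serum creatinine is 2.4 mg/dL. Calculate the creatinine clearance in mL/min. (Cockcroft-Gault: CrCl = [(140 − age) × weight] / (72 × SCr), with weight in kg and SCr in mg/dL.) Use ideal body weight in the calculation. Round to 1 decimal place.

CrCl = (140 − 58) × 40.9 / (72 × 2.4) = 3353.8 / 172.80 ≈ 19.4 mL/min

19.4 mL/min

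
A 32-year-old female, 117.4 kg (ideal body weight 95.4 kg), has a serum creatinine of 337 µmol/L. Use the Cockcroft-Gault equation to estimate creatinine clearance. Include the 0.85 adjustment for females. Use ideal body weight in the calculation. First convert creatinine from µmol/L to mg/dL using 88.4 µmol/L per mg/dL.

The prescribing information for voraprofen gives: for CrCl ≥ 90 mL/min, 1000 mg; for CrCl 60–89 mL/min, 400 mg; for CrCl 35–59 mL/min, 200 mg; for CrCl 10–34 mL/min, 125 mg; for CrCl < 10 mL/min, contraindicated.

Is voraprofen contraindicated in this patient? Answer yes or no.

no

SCr = 337 / 88.4 = 3.812 mg/dL
CrCl = (140 − 32) × 95.4 / (72 × 3.812) × 0.85 = 10303.2 / 274.46 × 0.85 ≈ 31.9 mL/min
CrCl ≈ 32 mL/min, which is ≥ 10 mL/min.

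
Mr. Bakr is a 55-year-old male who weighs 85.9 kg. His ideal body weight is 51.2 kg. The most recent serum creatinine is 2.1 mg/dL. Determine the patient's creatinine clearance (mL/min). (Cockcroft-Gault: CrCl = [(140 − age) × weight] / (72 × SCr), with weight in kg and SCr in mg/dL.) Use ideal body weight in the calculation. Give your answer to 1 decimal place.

28.8 mL/min

CrCl = (140 − 55) × 51.2 / (72 × 2.1) = 4352.0 / 151.20 ≈ 28.8 mL/min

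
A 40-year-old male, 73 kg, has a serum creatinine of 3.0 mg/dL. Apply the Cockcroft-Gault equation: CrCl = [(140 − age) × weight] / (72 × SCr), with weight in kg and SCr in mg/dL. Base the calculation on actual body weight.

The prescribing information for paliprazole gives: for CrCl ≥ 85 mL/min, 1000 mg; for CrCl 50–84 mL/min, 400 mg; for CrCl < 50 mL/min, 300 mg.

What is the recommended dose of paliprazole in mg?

300 mg

CrCl = (140 − 40) × 73 / (72 × 3) = 7300.0 / 216.00 ≈ 33.8 mL/min
CrCl ≈ 34 mL/min → bracket < 50 mL/min.
Dose for this bracket: 300 mg.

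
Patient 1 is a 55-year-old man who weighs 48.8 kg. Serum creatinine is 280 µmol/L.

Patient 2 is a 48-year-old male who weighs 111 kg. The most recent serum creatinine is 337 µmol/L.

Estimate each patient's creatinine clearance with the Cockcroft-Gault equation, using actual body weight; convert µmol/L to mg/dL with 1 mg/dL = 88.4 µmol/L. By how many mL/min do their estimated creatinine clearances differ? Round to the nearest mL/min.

Patient 1: SCr = 280 / 88.4 = 3.167 mg/dL
Patient 1: CrCl = (140 − 55) × 48.8 / (72 × 3.167) = 4148.0 / 228.02 ≈ 18.2 mL/min
Patient 2: SCr = 337 / 88.4 = 3.812 mg/dL
Patient 2: CrCl = (140 − 48) × 111 / (72 × 3.812) = 10212.0 / 274.46 ≈ 37.2 mL/min
|18.2 − 37.2| = 19.0 mL/min

19 mL/min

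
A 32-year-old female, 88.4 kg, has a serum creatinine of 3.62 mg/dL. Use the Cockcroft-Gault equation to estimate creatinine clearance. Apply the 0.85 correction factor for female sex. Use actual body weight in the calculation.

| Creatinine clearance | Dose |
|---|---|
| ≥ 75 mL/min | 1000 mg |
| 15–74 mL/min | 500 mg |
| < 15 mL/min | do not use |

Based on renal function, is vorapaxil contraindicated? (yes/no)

no

CrCl = (140 − 32) × 88.4 / (72 × 3.62) × 0.85 = 9547.2 / 260.64 × 0.85 ≈ 31.1 mL/min
CrCl ≈ 31 mL/min, which is ≥ 15 mL/min.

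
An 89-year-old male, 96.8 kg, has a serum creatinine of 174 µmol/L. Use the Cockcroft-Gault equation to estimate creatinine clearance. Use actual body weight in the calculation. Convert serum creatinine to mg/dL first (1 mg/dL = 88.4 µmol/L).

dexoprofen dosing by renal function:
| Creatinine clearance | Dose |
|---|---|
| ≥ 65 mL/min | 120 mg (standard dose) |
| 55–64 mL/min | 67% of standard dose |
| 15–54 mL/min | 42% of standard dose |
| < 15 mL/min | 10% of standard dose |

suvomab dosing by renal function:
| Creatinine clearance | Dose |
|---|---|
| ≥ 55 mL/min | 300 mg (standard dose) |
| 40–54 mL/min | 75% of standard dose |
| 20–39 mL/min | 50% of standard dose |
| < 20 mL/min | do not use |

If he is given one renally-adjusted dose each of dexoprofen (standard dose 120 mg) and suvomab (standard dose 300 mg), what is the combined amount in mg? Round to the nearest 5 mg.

SCr = 174 / 88.4 = 1.968 mg/dL
CrCl = (140 − 89) × 96.8 / (72 × 1.968) = 4936.8 / 141.70 ≈ 34.8 mL/min
CrCl ≈ 35 mL/min.
dexoprofen: 15–54 mL/min → 42% of 120 mg = 50.4 mg.
suvomab: 20–39 mL/min → 50% of 300 mg = 150 mg.
Total = 50.4 + 150 = 200.4 mg.

200 mg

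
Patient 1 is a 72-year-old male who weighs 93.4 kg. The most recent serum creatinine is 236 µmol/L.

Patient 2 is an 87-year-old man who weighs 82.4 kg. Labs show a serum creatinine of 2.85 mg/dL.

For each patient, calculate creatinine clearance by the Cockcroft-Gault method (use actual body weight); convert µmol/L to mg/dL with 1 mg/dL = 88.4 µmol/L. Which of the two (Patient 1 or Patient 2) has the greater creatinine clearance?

Patient 1

Patient 1: SCr = 236 / 88.4 = 2.67 mg/dL
Patient 1: CrCl = (140 − 72) × 93.4 / (72 × 2.67) = 6351.2 / 192.24 ≈ 33.0 mL/min
Patient 2: CrCl = (140 − 87) × 82.4 / (72 × 2.85) = 4367.2 / 205.20 ≈ 21.3 mL/min
33.0 vs 21.3 mL/min → Patient 1 is higher.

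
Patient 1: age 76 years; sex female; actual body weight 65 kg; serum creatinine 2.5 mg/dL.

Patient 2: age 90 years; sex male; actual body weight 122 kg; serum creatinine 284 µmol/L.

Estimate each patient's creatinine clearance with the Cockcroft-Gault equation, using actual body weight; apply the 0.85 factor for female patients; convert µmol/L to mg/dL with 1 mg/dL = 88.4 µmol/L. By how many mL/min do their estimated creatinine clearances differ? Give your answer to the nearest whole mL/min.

Patient 1: CrCl = (140 − 76) × 65 / (72 × 2.5) × 0.85 = 4160.0 / 180.00 × 0.85 ≈ 19.6 mL/min
Patient 2: SCr = 284 / 88.4 = 3.213 mg/dL
Patient 2: CrCl = (140 − 90) × 122 / (72 × 3.213) = 6100.0 / 231.34 ≈ 26.4 mL/min
|19.6 − 26.4| = 6.8 mL/min

7 mL/min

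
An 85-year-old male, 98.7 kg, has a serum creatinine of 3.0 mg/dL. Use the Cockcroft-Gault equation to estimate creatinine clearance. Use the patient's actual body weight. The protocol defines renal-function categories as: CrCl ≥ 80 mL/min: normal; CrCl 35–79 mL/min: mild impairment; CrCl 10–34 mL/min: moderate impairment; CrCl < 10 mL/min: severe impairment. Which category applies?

CrCl = (140 − 85) × 98.7 / (72 × 3) = 5428.5 / 216.00 ≈ 25.1 mL/min
25 mL/min falls in the 'moderate impairment' range.

moderate impairment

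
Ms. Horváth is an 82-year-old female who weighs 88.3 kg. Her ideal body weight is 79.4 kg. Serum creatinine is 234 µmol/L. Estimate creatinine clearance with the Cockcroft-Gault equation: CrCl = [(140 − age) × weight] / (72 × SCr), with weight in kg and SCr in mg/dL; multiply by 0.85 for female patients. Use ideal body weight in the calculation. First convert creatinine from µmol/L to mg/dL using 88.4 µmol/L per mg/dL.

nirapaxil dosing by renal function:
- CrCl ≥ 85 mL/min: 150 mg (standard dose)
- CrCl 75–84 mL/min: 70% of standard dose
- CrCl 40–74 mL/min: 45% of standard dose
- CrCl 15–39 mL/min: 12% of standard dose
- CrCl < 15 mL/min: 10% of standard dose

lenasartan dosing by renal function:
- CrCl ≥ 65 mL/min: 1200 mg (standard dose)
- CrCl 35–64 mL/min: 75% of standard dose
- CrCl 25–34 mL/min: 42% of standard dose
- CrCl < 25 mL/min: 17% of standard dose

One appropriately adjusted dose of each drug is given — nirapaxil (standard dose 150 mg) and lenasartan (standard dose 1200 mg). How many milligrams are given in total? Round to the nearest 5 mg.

220 mg

SCr = 234 / 88.4 = 2.647 mg/dL
CrCl = (140 − 82) × 79.4 / (72 × 2.647) × 0.85 = 4605.2 / 190.58 × 0.85 ≈ 20.5 mL/min
CrCl ≈ 21 mL/min.
nirapaxil: 15–39 mL/min → 12% of 150 mg = 18 mg.
lenasartan: < 25 mL/min → 17% of 1200 mg = 204 mg.
Total = 18 + 204 = 222 mg.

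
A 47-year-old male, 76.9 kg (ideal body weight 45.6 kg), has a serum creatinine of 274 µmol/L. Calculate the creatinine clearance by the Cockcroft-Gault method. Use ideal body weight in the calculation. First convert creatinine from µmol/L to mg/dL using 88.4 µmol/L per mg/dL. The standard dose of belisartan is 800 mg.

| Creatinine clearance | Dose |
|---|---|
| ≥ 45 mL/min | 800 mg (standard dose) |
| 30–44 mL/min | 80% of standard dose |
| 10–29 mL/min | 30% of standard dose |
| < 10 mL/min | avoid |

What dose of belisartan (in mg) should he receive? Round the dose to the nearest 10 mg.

SCr = 274 / 88.4 = 3.1 mg/dL
CrCl = (140 − 47) × 45.6 / (72 × 3.1) = 4240.8 / 223.20 ≈ 19.0 mL/min
CrCl ≈ 19 mL/min → bracket 10–29 mL/min.
30% of 800 mg = 240 mg

240 mg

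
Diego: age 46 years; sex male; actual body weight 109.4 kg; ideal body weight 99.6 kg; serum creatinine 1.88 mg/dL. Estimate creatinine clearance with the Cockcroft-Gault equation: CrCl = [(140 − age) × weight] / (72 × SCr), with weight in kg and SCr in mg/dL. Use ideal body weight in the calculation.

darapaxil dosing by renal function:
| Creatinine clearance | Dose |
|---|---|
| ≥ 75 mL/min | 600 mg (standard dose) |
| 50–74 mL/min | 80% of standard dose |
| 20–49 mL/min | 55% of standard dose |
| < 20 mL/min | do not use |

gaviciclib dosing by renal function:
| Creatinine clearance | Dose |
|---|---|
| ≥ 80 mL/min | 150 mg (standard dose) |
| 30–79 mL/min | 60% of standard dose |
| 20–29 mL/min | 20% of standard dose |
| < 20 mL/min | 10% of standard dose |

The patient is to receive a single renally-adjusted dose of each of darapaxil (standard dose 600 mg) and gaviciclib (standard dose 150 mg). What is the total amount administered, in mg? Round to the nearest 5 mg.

570 mg

CrCl = (140 − 46) × 99.6 / (72 × 1.88) = 9362.4 / 135.36 ≈ 69.2 mL/min
CrCl ≈ 69 mL/min.
darapaxil: 50–74 mL/min → 80% of 600 mg = 480 mg.
gaviciclib: 30–79 mL/min → 60% of 150 mg = 90 mg.
Total = 480 + 90 = 570 mg.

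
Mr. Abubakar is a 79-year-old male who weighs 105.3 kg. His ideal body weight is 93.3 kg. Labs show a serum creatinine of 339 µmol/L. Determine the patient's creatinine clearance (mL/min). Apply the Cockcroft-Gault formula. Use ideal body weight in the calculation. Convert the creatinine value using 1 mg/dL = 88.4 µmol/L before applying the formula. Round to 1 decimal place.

SCr = 339 / 88.4 = 3.835 mg/dL
CrCl = (140 − 79) × 93.3 / (72 × 3.835) = 5691.3 / 276.12 ≈ 20.6 mL/min

20.6 mL/min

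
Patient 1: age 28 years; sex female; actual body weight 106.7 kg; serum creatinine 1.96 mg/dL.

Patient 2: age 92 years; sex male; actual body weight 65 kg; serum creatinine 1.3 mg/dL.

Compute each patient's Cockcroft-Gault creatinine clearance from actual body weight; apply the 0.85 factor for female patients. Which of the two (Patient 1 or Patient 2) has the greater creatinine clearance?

Patient 1: CrCl = (140 − 28) × 106.7 / (72 × 1.96) × 0.85 = 11950.4 / 141.12 × 0.85 ≈ 72.0 mL/min
Patient 2: CrCl = (140 − 92) × 65 / (72 × 1.3) = 3120.0 / 93.60 ≈ 33.3 mL/min
72.0 vs 33.3 mL/min → Patient 1 is higher.

Patient 1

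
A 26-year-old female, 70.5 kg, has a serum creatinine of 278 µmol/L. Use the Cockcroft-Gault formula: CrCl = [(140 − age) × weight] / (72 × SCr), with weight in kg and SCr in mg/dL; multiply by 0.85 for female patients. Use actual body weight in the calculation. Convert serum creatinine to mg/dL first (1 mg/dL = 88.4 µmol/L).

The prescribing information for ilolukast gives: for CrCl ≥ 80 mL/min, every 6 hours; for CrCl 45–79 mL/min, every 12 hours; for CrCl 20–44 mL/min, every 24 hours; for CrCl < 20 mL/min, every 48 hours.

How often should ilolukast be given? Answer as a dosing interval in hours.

every 24 hours

SCr = 278 / 88.4 = 3.145 mg/dL
CrCl = (140 − 26) × 70.5 / (72 × 3.145) × 0.85 = 8037.0 / 226.44 × 0.85 ≈ 30.2 mL/min
CrCl ≈ 30 mL/min → bracket 20–44 mL/min → every 24 hours.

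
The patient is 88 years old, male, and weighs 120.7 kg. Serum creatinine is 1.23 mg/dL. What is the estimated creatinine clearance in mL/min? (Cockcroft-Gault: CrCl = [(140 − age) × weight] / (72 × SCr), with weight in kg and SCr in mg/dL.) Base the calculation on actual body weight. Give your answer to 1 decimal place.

CrCl = (140 − 88) × 120.7 / (72 × 1.23) = 6276.4 / 88.56 ≈ 70.9 mL/min

70.9 mL/min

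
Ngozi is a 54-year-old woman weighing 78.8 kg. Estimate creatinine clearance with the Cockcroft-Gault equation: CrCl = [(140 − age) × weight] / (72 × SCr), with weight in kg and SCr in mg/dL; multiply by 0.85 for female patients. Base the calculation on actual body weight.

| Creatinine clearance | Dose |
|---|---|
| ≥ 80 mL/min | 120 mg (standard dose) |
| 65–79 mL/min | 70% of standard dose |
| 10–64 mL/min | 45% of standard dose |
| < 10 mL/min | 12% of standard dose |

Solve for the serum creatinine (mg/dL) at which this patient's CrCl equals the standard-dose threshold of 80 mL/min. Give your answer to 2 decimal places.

1.00 mg/dL

Standard dose requires CrCl ≥ 80 mL/min.
Set (140 − 54) × 78.8 × 0.85 / (72 × SCr) = 80
SCr = (140 − 54) × 78.8 × 0.85 / (72 × 80) = 1.000 mg/dL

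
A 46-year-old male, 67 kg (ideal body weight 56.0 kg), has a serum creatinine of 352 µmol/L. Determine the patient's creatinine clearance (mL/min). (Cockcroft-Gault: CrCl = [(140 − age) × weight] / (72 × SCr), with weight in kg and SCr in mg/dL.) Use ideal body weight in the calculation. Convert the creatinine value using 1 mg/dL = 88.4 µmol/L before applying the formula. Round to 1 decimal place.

SCr = 352 / 88.4 = 3.982 mg/dL
CrCl = (140 − 46) × 56 / (72 × 3.982) = 5264.0 / 286.70 ≈ 18.4 mL/min

18.4 mL/min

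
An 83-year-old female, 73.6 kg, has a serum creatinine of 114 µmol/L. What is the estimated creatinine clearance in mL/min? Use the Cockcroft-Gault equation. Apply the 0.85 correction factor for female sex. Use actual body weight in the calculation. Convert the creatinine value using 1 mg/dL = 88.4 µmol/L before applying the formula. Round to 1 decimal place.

38.4 mL/min

SCr = 114 / 88.4 = 1.29 mg/dL
CrCl = (140 − 83) × 73.6 / (72 × 1.29) × 0.85 = 4195.2 / 92.88 × 0.85 ≈ 38.4 mL/min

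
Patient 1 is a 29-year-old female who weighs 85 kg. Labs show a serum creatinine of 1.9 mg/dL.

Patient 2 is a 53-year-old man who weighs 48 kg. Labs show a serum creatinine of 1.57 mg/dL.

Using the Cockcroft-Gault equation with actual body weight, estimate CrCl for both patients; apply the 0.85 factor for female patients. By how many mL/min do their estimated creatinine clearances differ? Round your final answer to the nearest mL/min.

Patient 1: CrCl = (140 − 29) × 85 / (72 × 1.9) × 0.85 = 9435.0 / 136.80 × 0.85 ≈ 58.6 mL/min
Patient 2: CrCl = (140 − 53) × 48 / (72 × 1.57) = 4176.0 / 113.04 ≈ 36.9 mL/min
|58.6 − 36.9| = 21.7 mL/min

22 mL/min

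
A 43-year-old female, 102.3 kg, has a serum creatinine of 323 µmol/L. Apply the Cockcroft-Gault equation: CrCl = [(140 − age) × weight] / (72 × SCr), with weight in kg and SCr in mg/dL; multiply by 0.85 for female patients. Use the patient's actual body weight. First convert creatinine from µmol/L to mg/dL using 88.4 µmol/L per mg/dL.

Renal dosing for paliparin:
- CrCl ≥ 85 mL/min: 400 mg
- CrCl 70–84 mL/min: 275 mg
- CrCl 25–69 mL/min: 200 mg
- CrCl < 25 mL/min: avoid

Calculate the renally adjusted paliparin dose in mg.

200 mg

SCr = 323 / 88.4 = 3.654 mg/dL
CrCl = (140 − 43) × 102.3 / (72 × 3.654) × 0.85 = 9923.1 / 263.09 × 0.85 ≈ 32.1 mL/min
CrCl ≈ 32 mL/min → bracket 25–69 mL/min.
Dose for this bracket: 200 mg.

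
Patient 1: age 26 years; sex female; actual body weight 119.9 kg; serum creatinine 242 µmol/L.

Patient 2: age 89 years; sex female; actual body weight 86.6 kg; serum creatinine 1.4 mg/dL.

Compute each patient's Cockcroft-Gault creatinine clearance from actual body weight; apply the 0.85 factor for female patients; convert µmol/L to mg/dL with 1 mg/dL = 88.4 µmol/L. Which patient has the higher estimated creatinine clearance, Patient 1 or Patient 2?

Patient 1: SCr = 242 / 88.4 = 2.738 mg/dL
Patient 1: CrCl = (140 − 26) × 119.9 / (72 × 2.738) × 0.85 = 13668.6 / 197.14 × 0.85 ≈ 58.9 mL/min
Patient 2: CrCl = (140 − 89) × 86.6 / (72 × 1.4) × 0.85 = 4416.6 / 100.80 × 0.85 ≈ 37.2 mL/min
58.9 vs 37.2 mL/min → Patient 1 is higher.

Patient 1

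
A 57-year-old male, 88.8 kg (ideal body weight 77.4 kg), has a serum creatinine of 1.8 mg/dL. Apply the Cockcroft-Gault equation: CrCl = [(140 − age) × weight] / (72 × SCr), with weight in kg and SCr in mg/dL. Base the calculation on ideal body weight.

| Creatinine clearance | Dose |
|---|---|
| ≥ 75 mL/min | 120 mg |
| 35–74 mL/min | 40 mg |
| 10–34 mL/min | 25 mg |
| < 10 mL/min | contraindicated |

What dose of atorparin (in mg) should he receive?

CrCl = (140 − 57) × 77.4 / (72 × 1.8) = 6424.2 / 129.60 ≈ 49.6 mL/min
CrCl ≈ 50 mL/min → bracket 35–74 mL/min.
Dose for this bracket: 40 mg.

40 mg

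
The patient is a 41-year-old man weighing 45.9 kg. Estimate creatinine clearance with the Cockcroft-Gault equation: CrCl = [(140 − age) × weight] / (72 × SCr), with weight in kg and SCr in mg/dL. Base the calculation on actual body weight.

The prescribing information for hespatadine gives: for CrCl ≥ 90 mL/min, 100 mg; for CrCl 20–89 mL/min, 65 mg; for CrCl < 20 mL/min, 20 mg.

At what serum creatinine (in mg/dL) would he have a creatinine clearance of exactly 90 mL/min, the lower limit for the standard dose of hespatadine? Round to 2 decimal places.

Standard dose requires CrCl ≥ 90 mL/min.
Set (140 − 41) × 45.9 / (72 × SCr) = 90
SCr = (140 − 41) × 45.9 / (72 × 90) = 0.701 mg/dL

0.70 mg/dL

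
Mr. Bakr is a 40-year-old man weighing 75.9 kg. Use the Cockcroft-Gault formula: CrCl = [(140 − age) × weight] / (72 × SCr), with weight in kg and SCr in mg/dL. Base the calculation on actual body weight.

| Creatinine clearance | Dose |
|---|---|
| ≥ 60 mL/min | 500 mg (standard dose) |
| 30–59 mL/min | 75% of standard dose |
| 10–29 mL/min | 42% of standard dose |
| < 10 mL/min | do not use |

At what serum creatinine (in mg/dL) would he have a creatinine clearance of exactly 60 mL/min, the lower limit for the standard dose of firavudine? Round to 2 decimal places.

Standard dose requires CrCl ≥ 60 mL/min.
Set (140 − 40) × 75.9 / (72 × SCr) = 60
SCr = (140 − 40) × 75.9 / (72 × 60) = 1.757 mg/dL

1.76 mg/dL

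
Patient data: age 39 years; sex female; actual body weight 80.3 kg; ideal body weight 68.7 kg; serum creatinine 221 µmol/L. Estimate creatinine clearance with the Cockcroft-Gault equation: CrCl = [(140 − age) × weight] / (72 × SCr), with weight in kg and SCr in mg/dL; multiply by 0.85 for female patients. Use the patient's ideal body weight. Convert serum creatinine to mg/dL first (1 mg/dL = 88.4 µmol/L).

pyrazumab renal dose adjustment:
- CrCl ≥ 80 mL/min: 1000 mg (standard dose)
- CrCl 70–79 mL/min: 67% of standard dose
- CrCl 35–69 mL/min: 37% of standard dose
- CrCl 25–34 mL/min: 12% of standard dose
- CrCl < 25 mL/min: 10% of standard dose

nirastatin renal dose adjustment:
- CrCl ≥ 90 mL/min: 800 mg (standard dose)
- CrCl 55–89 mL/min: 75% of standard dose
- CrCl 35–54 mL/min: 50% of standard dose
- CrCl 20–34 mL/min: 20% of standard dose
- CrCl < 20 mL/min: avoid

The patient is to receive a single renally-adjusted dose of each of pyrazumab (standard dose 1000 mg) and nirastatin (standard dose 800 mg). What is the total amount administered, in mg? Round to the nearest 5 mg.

280 mg

SCr = 221 / 88.4 = 2.5 mg/dL
CrCl = (140 − 39) × 68.7 / (72 × 2.5) × 0.85 = 6938.7 / 180.00 × 0.85 ≈ 32.8 mL/min
CrCl ≈ 33 mL/min.
pyrazumab: 25–34 mL/min → 12% of 1000 mg = 120 mg.
nirastatin: 20–34 mL/min → 20% of 800 mg = 160 mg.
Total = 120 + 160 = 280 mg.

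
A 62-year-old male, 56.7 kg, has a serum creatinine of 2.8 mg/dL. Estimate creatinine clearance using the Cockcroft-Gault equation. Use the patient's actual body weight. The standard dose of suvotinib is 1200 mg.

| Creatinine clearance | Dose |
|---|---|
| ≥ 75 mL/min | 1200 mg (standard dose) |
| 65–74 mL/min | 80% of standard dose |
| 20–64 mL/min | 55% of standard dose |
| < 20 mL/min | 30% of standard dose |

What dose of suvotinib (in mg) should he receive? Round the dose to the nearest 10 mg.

660 mg

CrCl = (140 − 62) × 56.7 / (72 × 2.8) = 4422.6 / 201.60 ≈ 21.9 mL/min
CrCl ≈ 22 mL/min → bracket 20–64 mL/min.
55% of 1200 mg = 660 mg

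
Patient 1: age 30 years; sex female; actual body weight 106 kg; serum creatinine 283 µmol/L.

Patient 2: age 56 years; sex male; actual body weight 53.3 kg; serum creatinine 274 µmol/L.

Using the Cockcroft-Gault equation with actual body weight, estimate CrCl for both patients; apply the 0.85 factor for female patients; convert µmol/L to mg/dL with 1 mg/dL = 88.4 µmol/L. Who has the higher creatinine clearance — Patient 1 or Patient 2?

Patient 1: SCr = 283 / 88.4 = 3.201 mg/dL
Patient 1: CrCl = (140 − 30) × 106 / (72 × 3.201) × 0.85 = 11660.0 / 230.47 × 0.85 ≈ 43.0 mL/min
Patient 2: SCr = 274 / 88.4 = 3.1 mg/dL
Patient 2: CrCl = (140 − 56) × 53.3 / (72 × 3.1) = 4477.2 / 223.20 ≈ 20.1 mL/min
43.0 vs 20.1 mL/min → Patient 1 is higher.

Patient 1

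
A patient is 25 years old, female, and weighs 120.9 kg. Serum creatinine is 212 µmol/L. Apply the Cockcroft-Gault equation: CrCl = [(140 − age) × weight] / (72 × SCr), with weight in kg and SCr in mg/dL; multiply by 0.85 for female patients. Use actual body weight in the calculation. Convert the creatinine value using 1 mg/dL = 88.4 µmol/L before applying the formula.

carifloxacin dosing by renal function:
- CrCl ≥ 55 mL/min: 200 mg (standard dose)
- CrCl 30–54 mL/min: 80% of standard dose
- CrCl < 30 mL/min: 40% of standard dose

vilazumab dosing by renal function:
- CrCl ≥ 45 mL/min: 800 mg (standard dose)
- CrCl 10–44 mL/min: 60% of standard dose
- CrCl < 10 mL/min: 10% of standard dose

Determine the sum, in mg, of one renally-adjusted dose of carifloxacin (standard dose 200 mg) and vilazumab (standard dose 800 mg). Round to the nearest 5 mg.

SCr = 212 / 88.4 = 2.398 mg/dL
CrCl = (140 − 25) × 120.9 / (72 × 2.398) × 0.85 = 13903.5 / 172.66 × 0.85 ≈ 68.4 mL/min
CrCl ≈ 68 mL/min.
carifloxacin: ≥ 55 mL/min → 100% of 200 mg = 200 mg.
vilazumab: ≥ 45 mL/min → 100% of 800 mg = 800 mg.
Total = 200 + 800 = 1000 mg.

1000 mg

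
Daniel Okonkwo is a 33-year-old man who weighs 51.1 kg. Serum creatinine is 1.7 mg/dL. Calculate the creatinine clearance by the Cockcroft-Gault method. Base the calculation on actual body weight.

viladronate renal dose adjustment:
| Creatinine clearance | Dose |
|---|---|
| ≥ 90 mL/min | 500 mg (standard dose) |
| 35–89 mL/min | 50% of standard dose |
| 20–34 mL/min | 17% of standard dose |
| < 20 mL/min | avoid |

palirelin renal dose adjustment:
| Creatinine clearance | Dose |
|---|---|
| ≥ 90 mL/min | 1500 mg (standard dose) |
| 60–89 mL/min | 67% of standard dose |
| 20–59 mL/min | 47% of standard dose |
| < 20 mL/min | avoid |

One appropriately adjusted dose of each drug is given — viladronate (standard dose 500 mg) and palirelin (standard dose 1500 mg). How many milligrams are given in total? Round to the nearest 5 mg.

955 mg

CrCl = (140 − 33) × 51.1 / (72 × 1.7) = 5467.7 / 122.40 ≈ 44.7 mL/min
CrCl ≈ 45 mL/min.
viladronate: 35–89 mL/min → 50% of 500 mg = 250 mg.
palirelin: 20–59 mL/min → 47% of 1500 mg = 705 mg.
Total = 250 + 705 = 955 mg.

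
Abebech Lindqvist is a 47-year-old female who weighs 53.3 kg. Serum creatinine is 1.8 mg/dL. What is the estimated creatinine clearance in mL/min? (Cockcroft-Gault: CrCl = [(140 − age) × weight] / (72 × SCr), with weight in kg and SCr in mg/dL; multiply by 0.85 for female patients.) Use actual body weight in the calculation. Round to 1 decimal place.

CrCl = (140 − 47) × 53.3 / (72 × 1.8) × 0.85 = 4956.9 / 129.60 × 0.85 ≈ 32.5 mL/min

32.5 mL/min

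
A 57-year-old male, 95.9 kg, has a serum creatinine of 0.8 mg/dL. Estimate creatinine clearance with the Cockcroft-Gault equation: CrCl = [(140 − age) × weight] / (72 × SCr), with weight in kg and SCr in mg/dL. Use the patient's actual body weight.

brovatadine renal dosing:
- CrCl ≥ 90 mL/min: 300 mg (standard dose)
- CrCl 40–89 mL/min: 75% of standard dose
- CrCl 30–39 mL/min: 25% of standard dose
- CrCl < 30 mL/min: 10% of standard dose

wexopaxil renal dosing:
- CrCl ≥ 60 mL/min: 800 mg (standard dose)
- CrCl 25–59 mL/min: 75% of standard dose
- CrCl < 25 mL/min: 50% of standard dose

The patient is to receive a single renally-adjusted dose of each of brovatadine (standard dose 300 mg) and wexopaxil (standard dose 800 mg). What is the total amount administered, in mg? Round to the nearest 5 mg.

CrCl = (140 − 57) × 95.9 / (72 × 0.8) = 7959.7 / 57.60 ≈ 138.2 mL/min
CrCl ≈ 138 mL/min.
brovatadine: ≥ 90 mL/min → 100% of 300 mg = 300 mg.
wexopaxil: ≥ 60 mL/min → 100% of 800 mg = 800 mg.
Total = 300 + 800 = 1100 mg.

1100 mg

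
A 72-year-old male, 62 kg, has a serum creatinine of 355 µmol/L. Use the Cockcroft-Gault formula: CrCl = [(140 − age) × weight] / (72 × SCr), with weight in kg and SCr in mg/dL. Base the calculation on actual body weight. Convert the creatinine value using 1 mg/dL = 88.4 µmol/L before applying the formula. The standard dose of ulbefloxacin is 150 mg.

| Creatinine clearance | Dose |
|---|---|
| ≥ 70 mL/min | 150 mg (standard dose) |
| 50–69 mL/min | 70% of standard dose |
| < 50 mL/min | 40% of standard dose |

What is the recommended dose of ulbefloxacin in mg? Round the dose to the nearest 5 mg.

SCr = 355 / 88.4 = 4.016 mg/dL
CrCl = (140 − 72) × 62 / (72 × 4.016) = 4216.0 / 289.15 ≈ 14.6 mL/min
CrCl ≈ 15 mL/min → bracket < 50 mL/min.
40% of 150 mg = 60 mg

60 mg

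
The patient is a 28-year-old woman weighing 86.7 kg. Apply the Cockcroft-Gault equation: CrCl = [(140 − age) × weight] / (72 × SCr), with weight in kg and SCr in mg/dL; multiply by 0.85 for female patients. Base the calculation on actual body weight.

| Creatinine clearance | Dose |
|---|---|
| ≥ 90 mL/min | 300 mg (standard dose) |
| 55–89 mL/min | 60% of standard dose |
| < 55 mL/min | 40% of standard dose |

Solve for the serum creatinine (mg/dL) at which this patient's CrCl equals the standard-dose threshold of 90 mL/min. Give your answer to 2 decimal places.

1.27 mg/dL

Standard dose requires CrCl ≥ 90 mL/min.
Set (140 − 28) × 86.7 × 0.85 / (72 × SCr) = 90
SCr = (140 − 28) × 86.7 × 0.85 / (72 × 90) = 1.274 mg/dL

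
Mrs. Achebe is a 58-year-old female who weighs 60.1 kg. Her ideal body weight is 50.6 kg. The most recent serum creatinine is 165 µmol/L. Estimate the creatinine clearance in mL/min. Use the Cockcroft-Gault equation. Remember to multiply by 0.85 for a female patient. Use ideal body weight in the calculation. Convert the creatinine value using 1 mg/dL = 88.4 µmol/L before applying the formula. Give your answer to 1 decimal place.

SCr = 165 / 88.4 = 1.867 mg/dL
CrCl = (140 − 58) × 50.6 / (72 × 1.867) × 0.85 = 4149.2 / 134.42 × 0.85 ≈ 26.2 mL/min

26.2 mL/min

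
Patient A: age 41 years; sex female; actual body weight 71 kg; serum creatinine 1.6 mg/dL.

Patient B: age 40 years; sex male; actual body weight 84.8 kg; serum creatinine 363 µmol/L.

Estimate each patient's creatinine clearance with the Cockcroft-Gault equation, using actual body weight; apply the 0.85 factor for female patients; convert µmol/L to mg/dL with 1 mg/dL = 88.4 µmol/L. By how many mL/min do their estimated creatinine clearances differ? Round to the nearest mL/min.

23 mL/min

Patient A: CrCl = (140 − 41) × 71 / (72 × 1.6) × 0.85 = 7029.0 / 115.20 × 0.85 ≈ 51.9 mL/min
Patient B: SCr = 363 / 88.4 = 4.106 mg/dL
Patient B: CrCl = (140 − 40) × 84.8 / (72 × 4.106) = 8480.0 / 295.63 ≈ 28.7 mL/min
|51.9 − 28.7| = 23.2 mL/min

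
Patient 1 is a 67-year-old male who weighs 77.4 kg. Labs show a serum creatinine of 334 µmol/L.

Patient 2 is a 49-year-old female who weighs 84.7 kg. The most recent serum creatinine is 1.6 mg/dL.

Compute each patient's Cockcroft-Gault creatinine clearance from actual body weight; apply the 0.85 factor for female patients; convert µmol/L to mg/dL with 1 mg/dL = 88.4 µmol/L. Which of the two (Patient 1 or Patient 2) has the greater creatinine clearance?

Patient 2

Patient 1: SCr = 334 / 88.4 = 3.778 mg/dL
Patient 1: CrCl = (140 − 67) × 77.4 / (72 × 3.778) = 5650.2 / 272.02 ≈ 20.8 mL/min
Patient 2: CrCl = (140 − 49) × 84.7 / (72 × 1.6) × 0.85 = 7707.7 / 115.20 × 0.85 ≈ 56.9 mL/min
20.8 vs 56.9 mL/min → Patient 2 is higher.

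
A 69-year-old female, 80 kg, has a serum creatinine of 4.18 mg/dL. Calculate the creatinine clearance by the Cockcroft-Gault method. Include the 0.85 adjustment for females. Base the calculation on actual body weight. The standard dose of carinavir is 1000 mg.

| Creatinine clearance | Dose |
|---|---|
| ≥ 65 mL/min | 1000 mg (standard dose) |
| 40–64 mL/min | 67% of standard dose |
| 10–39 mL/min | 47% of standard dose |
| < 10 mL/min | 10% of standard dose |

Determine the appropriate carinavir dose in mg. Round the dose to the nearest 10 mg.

470 mg

CrCl = (140 − 69) × 80 / (72 × 4.18) × 0.85 = 5680.0 / 300.96 × 0.85 ≈ 16.0 mL/min
CrCl ≈ 16 mL/min → bracket 10–39 mL/min.
47% of 1000 mg = 470 mg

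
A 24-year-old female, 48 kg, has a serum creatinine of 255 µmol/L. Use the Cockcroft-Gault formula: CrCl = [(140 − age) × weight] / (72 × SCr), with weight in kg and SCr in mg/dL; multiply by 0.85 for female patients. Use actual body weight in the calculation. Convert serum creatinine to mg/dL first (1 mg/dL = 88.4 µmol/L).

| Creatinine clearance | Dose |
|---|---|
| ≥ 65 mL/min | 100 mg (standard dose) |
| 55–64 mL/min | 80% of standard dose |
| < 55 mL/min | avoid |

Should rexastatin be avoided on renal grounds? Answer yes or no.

yes

SCr = 255 / 88.4 = 2.885 mg/dL
CrCl = (140 − 24) × 48 / (72 × 2.885) × 0.85 = 5568.0 / 207.72 × 0.85 ≈ 22.8 mL/min
CrCl ≈ 23 mL/min, which is < 55 mL/min.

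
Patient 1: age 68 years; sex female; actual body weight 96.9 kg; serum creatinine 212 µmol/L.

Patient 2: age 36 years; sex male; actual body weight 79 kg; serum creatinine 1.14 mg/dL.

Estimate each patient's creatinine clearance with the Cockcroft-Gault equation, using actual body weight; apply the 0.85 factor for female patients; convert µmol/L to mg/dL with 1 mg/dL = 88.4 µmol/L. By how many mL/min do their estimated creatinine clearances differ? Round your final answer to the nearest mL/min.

66 mL/min

Patient 1: SCr = 212 / 88.4 = 2.398 mg/dL
Patient 1: CrCl = (140 − 68) × 96.9 / (72 × 2.398) × 0.85 = 6976.8 / 172.66 × 0.85 ≈ 34.3 mL/min
Patient 2: CrCl = (140 − 36) × 79 / (72 × 1.14) = 8216.0 / 82.08 ≈ 100.1 mL/min
|34.3 − 100.1| = 65.8 mL/min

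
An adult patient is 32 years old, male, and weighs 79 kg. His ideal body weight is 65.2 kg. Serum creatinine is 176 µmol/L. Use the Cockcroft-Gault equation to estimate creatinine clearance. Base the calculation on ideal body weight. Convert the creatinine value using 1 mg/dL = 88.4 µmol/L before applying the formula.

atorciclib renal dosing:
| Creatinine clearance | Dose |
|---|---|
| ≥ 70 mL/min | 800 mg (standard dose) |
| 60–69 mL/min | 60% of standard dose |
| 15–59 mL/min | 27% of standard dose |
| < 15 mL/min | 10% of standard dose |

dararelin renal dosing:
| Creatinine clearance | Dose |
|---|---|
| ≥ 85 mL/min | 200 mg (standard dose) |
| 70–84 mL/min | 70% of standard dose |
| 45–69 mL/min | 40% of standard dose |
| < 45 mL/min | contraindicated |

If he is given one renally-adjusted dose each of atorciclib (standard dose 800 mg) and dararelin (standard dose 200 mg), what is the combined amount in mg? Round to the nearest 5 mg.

SCr = 176 / 88.4 = 1.991 mg/dL
CrCl = (140 − 32) × 65.2 / (72 × 1.991) = 7041.6 / 143.35 ≈ 49.1 mL/min
CrCl ≈ 49 mL/min.
atorciclib: 15–59 mL/min → 27% of 800 mg = 216 mg.
dararelin: 45–69 mL/min → 40% of 200 mg = 80 mg.
Total = 216 + 80 = 296 mg.

295 mg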